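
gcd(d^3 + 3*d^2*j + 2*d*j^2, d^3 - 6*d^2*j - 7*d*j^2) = d^2 + d*j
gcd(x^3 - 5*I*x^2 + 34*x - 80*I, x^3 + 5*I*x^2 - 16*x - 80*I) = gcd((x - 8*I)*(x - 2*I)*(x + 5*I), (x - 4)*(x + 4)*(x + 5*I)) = x + 5*I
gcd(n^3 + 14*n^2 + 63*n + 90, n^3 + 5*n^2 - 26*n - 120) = n + 6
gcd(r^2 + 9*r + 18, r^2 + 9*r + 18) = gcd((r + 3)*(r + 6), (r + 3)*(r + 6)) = r^2 + 9*r + 18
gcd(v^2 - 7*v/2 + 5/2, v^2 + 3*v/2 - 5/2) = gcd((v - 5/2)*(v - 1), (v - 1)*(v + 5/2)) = v - 1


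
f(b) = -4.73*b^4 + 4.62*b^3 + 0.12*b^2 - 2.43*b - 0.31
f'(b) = -18.92*b^3 + 13.86*b^2 + 0.24*b - 2.43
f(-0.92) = -4.96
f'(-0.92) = 23.81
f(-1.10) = -10.57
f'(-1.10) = 39.26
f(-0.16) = 0.06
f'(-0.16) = -2.04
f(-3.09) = -559.18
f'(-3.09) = 687.37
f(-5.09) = -3769.00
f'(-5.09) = 2850.46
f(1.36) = -7.95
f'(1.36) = -24.06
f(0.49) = -1.20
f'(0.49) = -1.21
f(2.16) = -61.40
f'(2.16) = -127.92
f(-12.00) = -106018.51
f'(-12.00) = 34684.29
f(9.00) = -27678.01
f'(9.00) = -12670.29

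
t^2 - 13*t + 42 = (t - 7)*(t - 6)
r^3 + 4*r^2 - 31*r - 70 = (r - 5)*(r + 2)*(r + 7)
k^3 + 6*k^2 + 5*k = k*(k + 1)*(k + 5)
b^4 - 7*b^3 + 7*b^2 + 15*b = b*(b - 5)*(b - 3)*(b + 1)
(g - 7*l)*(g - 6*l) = g^2 - 13*g*l + 42*l^2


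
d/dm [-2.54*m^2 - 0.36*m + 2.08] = -5.08*m - 0.36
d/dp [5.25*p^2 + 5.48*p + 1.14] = 10.5*p + 5.48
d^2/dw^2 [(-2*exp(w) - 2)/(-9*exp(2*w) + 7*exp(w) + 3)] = (162*exp(4*w) + 774*exp(3*w) - 54*exp(2*w) + 272*exp(w) - 24)*exp(w)/(729*exp(6*w) - 1701*exp(5*w) + 594*exp(4*w) + 791*exp(3*w) - 198*exp(2*w) - 189*exp(w) - 27)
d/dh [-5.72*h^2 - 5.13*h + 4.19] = -11.44*h - 5.13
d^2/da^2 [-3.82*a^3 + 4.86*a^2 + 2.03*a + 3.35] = 9.72 - 22.92*a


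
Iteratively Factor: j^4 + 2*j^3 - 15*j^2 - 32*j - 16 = (j - 4)*(j^3 + 6*j^2 + 9*j + 4) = (j - 4)*(j + 1)*(j^2 + 5*j + 4) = (j - 4)*(j + 1)^2*(j + 4)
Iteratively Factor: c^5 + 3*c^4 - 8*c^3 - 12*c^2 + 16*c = (c + 2)*(c^4 + c^3 - 10*c^2 + 8*c) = (c - 2)*(c + 2)*(c^3 + 3*c^2 - 4*c) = (c - 2)*(c - 1)*(c + 2)*(c^2 + 4*c) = (c - 2)*(c - 1)*(c + 2)*(c + 4)*(c)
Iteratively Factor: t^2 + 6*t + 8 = (t + 2)*(t + 4)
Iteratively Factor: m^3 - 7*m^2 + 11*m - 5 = (m - 1)*(m^2 - 6*m + 5) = (m - 5)*(m - 1)*(m - 1)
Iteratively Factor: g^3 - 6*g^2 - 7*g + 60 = (g + 3)*(g^2 - 9*g + 20) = (g - 5)*(g + 3)*(g - 4)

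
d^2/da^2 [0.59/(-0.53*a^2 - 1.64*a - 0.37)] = (0.331462*a^2 + 1.025656*a - 0.59*(1.06*a + 1.64)*(2.12*a + 3.28) + 0.231398)/(0.53*a^2 + 1.64*a + 0.37)^3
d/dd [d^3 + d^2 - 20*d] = 3*d^2 + 2*d - 20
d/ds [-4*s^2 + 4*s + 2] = 4 - 8*s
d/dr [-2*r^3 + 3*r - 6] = 3 - 6*r^2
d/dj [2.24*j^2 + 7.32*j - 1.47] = 4.48*j + 7.32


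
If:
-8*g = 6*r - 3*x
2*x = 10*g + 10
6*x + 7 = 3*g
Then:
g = -37/27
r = 73/81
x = -50/27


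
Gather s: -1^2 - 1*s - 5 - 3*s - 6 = -4*s - 12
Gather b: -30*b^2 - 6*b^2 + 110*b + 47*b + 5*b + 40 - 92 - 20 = -36*b^2 + 162*b - 72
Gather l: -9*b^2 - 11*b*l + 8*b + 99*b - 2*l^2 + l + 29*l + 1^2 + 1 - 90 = -9*b^2 + 107*b - 2*l^2 + l*(30 - 11*b) - 88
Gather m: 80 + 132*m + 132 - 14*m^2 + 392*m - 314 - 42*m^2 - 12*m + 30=-56*m^2 + 512*m - 72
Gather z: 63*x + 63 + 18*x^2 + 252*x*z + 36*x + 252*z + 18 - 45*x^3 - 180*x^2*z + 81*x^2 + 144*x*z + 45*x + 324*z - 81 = -45*x^3 + 99*x^2 + 144*x + z*(-180*x^2 + 396*x + 576)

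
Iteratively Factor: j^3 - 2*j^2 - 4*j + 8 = (j - 2)*(j^2 - 4) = (j - 2)*(j + 2)*(j - 2)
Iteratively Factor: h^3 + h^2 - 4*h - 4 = (h + 2)*(h^2 - h - 2) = (h - 2)*(h + 2)*(h + 1)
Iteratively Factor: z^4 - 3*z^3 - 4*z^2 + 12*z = (z - 3)*(z^3 - 4*z) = (z - 3)*(z + 2)*(z^2 - 2*z) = z*(z - 3)*(z + 2)*(z - 2)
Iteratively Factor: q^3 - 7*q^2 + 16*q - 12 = (q - 2)*(q^2 - 5*q + 6) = (q - 2)^2*(q - 3)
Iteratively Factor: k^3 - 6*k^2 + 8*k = (k)*(k^2 - 6*k + 8) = k*(k - 2)*(k - 4)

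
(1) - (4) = -3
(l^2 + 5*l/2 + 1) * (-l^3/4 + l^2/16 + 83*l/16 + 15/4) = -l^5/4 - 9*l^4/16 + 163*l^3/32 + 537*l^2/32 + 233*l/16 + 15/4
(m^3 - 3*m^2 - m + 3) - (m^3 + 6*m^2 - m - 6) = 9 - 9*m^2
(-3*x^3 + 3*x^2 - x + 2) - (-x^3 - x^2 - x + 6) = -2*x^3 + 4*x^2 - 4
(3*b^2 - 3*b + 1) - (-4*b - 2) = 3*b^2 + b + 3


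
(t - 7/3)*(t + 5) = t^2 + 8*t/3 - 35/3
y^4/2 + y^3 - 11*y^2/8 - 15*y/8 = y*(y/2 + 1/2)*(y - 3/2)*(y + 5/2)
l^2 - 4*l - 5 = (l - 5)*(l + 1)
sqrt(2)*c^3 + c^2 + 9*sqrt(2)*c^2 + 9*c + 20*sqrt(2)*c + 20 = (c + 4)*(c + 5)*(sqrt(2)*c + 1)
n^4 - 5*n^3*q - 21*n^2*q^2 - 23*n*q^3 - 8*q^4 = (n - 8*q)*(n + q)^3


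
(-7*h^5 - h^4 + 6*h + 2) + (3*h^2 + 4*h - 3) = -7*h^5 - h^4 + 3*h^2 + 10*h - 1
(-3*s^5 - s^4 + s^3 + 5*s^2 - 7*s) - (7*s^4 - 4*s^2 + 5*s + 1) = -3*s^5 - 8*s^4 + s^3 + 9*s^2 - 12*s - 1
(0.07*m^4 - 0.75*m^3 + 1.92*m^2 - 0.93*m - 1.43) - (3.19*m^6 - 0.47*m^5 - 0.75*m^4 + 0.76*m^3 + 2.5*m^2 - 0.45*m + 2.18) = -3.19*m^6 + 0.47*m^5 + 0.82*m^4 - 1.51*m^3 - 0.58*m^2 - 0.48*m - 3.61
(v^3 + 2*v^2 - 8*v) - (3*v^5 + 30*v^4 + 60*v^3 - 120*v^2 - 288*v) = -3*v^5 - 30*v^4 - 59*v^3 + 122*v^2 + 280*v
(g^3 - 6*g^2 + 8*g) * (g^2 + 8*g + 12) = g^5 + 2*g^4 - 28*g^3 - 8*g^2 + 96*g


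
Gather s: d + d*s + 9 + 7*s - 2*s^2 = d - 2*s^2 + s*(d + 7) + 9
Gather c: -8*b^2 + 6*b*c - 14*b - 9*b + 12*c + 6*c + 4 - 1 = -8*b^2 - 23*b + c*(6*b + 18) + 3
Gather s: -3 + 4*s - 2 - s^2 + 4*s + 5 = -s^2 + 8*s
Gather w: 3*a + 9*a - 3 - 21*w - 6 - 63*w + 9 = 12*a - 84*w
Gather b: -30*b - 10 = -30*b - 10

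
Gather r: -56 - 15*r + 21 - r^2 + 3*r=-r^2 - 12*r - 35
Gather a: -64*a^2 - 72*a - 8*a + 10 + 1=-64*a^2 - 80*a + 11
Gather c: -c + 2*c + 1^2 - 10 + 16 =c + 7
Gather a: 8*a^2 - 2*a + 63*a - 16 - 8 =8*a^2 + 61*a - 24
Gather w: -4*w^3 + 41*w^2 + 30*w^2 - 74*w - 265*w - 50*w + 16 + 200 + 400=-4*w^3 + 71*w^2 - 389*w + 616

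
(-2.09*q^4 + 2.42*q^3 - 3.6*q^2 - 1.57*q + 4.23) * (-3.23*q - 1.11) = 6.7507*q^5 - 5.4967*q^4 + 8.9418*q^3 + 9.0671*q^2 - 11.9202*q - 4.6953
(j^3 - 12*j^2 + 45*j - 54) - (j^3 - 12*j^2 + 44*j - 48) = j - 6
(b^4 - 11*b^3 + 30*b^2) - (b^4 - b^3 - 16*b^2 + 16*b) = -10*b^3 + 46*b^2 - 16*b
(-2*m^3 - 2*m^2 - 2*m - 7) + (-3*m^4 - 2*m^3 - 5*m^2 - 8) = -3*m^4 - 4*m^3 - 7*m^2 - 2*m - 15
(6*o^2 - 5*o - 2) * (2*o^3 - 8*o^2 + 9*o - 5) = 12*o^5 - 58*o^4 + 90*o^3 - 59*o^2 + 7*o + 10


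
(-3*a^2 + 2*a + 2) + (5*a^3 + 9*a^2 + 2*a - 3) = 5*a^3 + 6*a^2 + 4*a - 1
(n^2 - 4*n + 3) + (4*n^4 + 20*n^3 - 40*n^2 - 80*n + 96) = 4*n^4 + 20*n^3 - 39*n^2 - 84*n + 99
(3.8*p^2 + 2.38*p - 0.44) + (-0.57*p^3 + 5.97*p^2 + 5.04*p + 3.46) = -0.57*p^3 + 9.77*p^2 + 7.42*p + 3.02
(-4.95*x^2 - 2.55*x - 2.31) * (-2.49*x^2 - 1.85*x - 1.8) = 12.3255*x^4 + 15.507*x^3 + 19.3794*x^2 + 8.8635*x + 4.158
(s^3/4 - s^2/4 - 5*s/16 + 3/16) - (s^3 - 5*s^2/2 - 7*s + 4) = -3*s^3/4 + 9*s^2/4 + 107*s/16 - 61/16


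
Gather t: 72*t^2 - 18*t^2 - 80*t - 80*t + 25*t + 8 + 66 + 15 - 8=54*t^2 - 135*t + 81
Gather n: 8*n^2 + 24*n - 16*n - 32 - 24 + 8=8*n^2 + 8*n - 48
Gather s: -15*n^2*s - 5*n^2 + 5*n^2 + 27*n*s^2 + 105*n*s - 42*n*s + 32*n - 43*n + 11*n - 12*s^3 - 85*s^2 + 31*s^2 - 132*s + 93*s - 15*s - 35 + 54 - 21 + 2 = -12*s^3 + s^2*(27*n - 54) + s*(-15*n^2 + 63*n - 54)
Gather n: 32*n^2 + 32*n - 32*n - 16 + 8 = 32*n^2 - 8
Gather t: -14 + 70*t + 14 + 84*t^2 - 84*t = 84*t^2 - 14*t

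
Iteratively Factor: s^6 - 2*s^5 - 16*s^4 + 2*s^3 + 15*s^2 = (s + 3)*(s^5 - 5*s^4 - s^3 + 5*s^2) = s*(s + 3)*(s^4 - 5*s^3 - s^2 + 5*s) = s*(s - 5)*(s + 3)*(s^3 - s) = s*(s - 5)*(s + 1)*(s + 3)*(s^2 - s) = s*(s - 5)*(s - 1)*(s + 1)*(s + 3)*(s)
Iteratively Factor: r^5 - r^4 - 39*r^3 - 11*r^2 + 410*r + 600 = (r - 5)*(r^4 + 4*r^3 - 19*r^2 - 106*r - 120) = (r - 5)*(r + 4)*(r^3 - 19*r - 30) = (r - 5)*(r + 3)*(r + 4)*(r^2 - 3*r - 10) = (r - 5)^2*(r + 3)*(r + 4)*(r + 2)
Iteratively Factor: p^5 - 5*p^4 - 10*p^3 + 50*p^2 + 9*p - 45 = (p - 5)*(p^4 - 10*p^2 + 9) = (p - 5)*(p - 3)*(p^3 + 3*p^2 - p - 3) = (p - 5)*(p - 3)*(p + 1)*(p^2 + 2*p - 3) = (p - 5)*(p - 3)*(p - 1)*(p + 1)*(p + 3)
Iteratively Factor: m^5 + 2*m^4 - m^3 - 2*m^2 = (m)*(m^4 + 2*m^3 - m^2 - 2*m) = m*(m + 1)*(m^3 + m^2 - 2*m) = m*(m + 1)*(m + 2)*(m^2 - m) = m*(m - 1)*(m + 1)*(m + 2)*(m)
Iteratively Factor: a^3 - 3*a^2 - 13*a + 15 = (a + 3)*(a^2 - 6*a + 5) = (a - 1)*(a + 3)*(a - 5)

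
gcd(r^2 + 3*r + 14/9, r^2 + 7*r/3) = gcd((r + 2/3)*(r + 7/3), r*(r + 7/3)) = r + 7/3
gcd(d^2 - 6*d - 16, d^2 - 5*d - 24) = d - 8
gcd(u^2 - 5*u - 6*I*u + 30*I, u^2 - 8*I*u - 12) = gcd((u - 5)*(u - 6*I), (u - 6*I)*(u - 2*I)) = u - 6*I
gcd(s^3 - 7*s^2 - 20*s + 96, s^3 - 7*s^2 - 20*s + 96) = s^3 - 7*s^2 - 20*s + 96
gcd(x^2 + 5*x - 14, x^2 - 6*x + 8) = x - 2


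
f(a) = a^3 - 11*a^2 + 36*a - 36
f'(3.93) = -4.13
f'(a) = 3*a^2 - 22*a + 36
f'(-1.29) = 69.37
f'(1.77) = 6.46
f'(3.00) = -3.00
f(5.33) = -5.20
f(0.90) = -11.78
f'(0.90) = 18.63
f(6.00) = 0.00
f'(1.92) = 4.82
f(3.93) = -3.72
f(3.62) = -2.39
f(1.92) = -0.35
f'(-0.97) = 60.16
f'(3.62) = -4.33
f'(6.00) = 12.00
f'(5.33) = 3.97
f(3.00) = 0.00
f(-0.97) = -82.18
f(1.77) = -1.20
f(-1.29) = -102.89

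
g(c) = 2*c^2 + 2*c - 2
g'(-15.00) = -58.00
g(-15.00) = 418.00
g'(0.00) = 2.00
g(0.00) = -2.00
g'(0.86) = 5.44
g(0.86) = 1.20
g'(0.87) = 5.48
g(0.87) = 1.25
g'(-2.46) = -7.84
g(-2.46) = 5.18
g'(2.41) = 11.64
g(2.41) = 14.44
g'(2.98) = 13.92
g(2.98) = 21.72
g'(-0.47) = 0.12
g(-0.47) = -2.50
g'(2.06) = 10.24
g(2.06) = 10.61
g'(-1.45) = -3.80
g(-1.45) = -0.70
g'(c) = 4*c + 2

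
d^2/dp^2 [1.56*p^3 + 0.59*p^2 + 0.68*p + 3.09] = 9.36*p + 1.18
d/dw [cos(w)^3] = -3*sin(w)*cos(w)^2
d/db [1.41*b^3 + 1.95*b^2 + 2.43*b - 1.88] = 4.23*b^2 + 3.9*b + 2.43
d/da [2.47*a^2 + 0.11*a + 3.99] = 4.94*a + 0.11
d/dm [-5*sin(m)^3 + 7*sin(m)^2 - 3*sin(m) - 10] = (-15*sin(m)^2 + 14*sin(m) - 3)*cos(m)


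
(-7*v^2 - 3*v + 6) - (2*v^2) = -9*v^2 - 3*v + 6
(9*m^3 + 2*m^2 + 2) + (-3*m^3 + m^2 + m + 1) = 6*m^3 + 3*m^2 + m + 3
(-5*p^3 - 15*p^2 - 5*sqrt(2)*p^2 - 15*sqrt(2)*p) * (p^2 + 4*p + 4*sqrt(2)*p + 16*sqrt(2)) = -5*p^5 - 25*sqrt(2)*p^4 - 35*p^4 - 175*sqrt(2)*p^3 - 100*p^3 - 300*sqrt(2)*p^2 - 280*p^2 - 480*p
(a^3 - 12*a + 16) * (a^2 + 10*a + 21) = a^5 + 10*a^4 + 9*a^3 - 104*a^2 - 92*a + 336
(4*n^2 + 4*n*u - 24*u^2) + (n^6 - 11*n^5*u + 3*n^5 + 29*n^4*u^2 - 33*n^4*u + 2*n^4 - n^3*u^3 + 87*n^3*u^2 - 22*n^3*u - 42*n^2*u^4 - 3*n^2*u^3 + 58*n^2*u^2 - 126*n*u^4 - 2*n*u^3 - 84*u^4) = n^6 - 11*n^5*u + 3*n^5 + 29*n^4*u^2 - 33*n^4*u + 2*n^4 - n^3*u^3 + 87*n^3*u^2 - 22*n^3*u - 42*n^2*u^4 - 3*n^2*u^3 + 58*n^2*u^2 + 4*n^2 - 126*n*u^4 - 2*n*u^3 + 4*n*u - 84*u^4 - 24*u^2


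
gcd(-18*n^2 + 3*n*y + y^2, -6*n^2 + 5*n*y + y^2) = 6*n + y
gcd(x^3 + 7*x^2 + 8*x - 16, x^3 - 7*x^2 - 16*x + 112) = x + 4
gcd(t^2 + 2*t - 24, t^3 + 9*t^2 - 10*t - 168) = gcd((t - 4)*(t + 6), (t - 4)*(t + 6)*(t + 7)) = t^2 + 2*t - 24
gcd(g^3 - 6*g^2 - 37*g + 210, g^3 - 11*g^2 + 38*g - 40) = g - 5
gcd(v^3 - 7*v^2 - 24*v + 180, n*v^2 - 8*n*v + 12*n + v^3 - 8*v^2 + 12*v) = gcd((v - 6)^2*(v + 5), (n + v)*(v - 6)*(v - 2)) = v - 6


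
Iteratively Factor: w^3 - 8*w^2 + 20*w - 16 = (w - 2)*(w^2 - 6*w + 8) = (w - 2)^2*(w - 4)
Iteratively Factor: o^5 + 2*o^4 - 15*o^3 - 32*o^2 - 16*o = (o + 4)*(o^4 - 2*o^3 - 7*o^2 - 4*o) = o*(o + 4)*(o^3 - 2*o^2 - 7*o - 4) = o*(o - 4)*(o + 4)*(o^2 + 2*o + 1) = o*(o - 4)*(o + 1)*(o + 4)*(o + 1)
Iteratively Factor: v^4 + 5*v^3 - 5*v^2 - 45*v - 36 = (v + 1)*(v^3 + 4*v^2 - 9*v - 36) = (v + 1)*(v + 4)*(v^2 - 9) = (v - 3)*(v + 1)*(v + 4)*(v + 3)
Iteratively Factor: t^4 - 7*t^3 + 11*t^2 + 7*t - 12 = (t - 1)*(t^3 - 6*t^2 + 5*t + 12) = (t - 1)*(t + 1)*(t^2 - 7*t + 12) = (t - 3)*(t - 1)*(t + 1)*(t - 4)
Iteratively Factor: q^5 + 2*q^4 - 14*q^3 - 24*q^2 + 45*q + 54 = (q + 3)*(q^4 - q^3 - 11*q^2 + 9*q + 18) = (q + 1)*(q + 3)*(q^3 - 2*q^2 - 9*q + 18) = (q + 1)*(q + 3)^2*(q^2 - 5*q + 6) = (q - 2)*(q + 1)*(q + 3)^2*(q - 3)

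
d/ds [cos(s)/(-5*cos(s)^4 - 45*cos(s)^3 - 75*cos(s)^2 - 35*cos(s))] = -3*(cos(s) + 5)*sin(s)/(5*(cos(s) + 1)^3*(cos(s) + 7)^2)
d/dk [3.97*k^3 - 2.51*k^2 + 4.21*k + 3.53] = 11.91*k^2 - 5.02*k + 4.21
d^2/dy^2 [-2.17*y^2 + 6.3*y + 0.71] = -4.34000000000000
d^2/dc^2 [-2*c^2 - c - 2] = -4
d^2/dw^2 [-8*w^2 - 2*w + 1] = -16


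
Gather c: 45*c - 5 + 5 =45*c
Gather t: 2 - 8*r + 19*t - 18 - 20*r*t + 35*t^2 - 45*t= -8*r + 35*t^2 + t*(-20*r - 26) - 16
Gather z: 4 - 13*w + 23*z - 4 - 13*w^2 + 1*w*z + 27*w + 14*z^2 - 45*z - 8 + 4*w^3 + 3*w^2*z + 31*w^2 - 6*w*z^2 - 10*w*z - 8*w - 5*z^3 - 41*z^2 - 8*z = 4*w^3 + 18*w^2 + 6*w - 5*z^3 + z^2*(-6*w - 27) + z*(3*w^2 - 9*w - 30) - 8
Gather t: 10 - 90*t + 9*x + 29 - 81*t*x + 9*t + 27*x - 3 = t*(-81*x - 81) + 36*x + 36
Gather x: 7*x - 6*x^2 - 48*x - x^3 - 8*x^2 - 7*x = -x^3 - 14*x^2 - 48*x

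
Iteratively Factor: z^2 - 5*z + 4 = (z - 1)*(z - 4)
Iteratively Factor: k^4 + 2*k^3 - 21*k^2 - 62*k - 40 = (k + 2)*(k^3 - 21*k - 20) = (k + 2)*(k + 4)*(k^2 - 4*k - 5) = (k + 1)*(k + 2)*(k + 4)*(k - 5)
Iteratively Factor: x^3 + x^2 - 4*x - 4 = (x - 2)*(x^2 + 3*x + 2) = (x - 2)*(x + 1)*(x + 2)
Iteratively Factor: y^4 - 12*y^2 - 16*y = (y - 4)*(y^3 + 4*y^2 + 4*y) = y*(y - 4)*(y^2 + 4*y + 4) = y*(y - 4)*(y + 2)*(y + 2)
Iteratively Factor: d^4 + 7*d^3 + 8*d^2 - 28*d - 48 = (d + 3)*(d^3 + 4*d^2 - 4*d - 16) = (d + 2)*(d + 3)*(d^2 + 2*d - 8) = (d + 2)*(d + 3)*(d + 4)*(d - 2)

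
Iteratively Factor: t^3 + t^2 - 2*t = (t - 1)*(t^2 + 2*t) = t*(t - 1)*(t + 2)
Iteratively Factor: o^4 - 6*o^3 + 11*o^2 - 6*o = (o - 3)*(o^3 - 3*o^2 + 2*o) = (o - 3)*(o - 2)*(o^2 - o) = o*(o - 3)*(o - 2)*(o - 1)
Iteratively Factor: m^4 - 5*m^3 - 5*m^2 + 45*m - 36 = (m - 4)*(m^3 - m^2 - 9*m + 9) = (m - 4)*(m + 3)*(m^2 - 4*m + 3) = (m - 4)*(m - 3)*(m + 3)*(m - 1)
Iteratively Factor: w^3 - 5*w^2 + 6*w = (w - 3)*(w^2 - 2*w) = (w - 3)*(w - 2)*(w)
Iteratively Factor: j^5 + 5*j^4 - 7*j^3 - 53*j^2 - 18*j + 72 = (j - 3)*(j^4 + 8*j^3 + 17*j^2 - 2*j - 24) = (j - 3)*(j + 4)*(j^3 + 4*j^2 + j - 6) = (j - 3)*(j + 2)*(j + 4)*(j^2 + 2*j - 3) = (j - 3)*(j + 2)*(j + 3)*(j + 4)*(j - 1)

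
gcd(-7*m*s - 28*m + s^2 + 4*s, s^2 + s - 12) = s + 4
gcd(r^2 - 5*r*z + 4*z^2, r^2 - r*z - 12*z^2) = -r + 4*z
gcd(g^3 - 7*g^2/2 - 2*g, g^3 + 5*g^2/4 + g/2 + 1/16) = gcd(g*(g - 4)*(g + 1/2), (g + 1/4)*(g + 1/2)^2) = g + 1/2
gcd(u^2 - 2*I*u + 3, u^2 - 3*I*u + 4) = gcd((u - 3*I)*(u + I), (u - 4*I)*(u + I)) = u + I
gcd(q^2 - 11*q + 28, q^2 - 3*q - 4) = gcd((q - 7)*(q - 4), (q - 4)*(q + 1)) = q - 4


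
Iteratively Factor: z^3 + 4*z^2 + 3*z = (z + 1)*(z^2 + 3*z) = (z + 1)*(z + 3)*(z)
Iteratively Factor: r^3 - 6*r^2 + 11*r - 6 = (r - 2)*(r^2 - 4*r + 3) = (r - 3)*(r - 2)*(r - 1)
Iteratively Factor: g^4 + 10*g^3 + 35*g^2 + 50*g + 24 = (g + 3)*(g^3 + 7*g^2 + 14*g + 8) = (g + 2)*(g + 3)*(g^2 + 5*g + 4) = (g + 1)*(g + 2)*(g + 3)*(g + 4)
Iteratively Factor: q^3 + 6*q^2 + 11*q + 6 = (q + 1)*(q^2 + 5*q + 6) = (q + 1)*(q + 2)*(q + 3)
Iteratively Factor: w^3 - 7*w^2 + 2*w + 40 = (w - 4)*(w^2 - 3*w - 10) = (w - 4)*(w + 2)*(w - 5)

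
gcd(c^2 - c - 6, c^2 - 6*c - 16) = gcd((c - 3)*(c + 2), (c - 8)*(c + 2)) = c + 2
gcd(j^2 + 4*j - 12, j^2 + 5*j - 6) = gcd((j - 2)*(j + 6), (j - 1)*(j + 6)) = j + 6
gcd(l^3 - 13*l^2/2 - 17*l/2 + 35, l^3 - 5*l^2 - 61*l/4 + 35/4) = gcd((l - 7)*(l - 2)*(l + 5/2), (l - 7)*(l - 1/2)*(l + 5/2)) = l^2 - 9*l/2 - 35/2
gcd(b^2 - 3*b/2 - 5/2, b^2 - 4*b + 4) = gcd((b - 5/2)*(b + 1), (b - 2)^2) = 1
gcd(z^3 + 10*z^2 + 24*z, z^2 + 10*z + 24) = z^2 + 10*z + 24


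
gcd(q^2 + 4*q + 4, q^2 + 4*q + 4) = q^2 + 4*q + 4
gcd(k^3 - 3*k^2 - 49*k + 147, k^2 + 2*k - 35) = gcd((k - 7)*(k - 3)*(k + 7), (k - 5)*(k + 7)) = k + 7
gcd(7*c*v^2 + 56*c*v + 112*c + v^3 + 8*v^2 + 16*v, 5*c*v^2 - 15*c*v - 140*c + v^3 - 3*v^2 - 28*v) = v + 4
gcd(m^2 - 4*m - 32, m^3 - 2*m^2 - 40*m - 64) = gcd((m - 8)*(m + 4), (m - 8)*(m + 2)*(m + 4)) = m^2 - 4*m - 32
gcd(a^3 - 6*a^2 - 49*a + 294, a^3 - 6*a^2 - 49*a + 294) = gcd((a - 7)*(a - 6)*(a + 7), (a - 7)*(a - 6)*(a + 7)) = a^3 - 6*a^2 - 49*a + 294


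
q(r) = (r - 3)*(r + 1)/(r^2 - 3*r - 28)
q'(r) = (3 - 2*r)*(r - 3)*(r + 1)/(r^2 - 3*r - 28)^2 + (r - 3)/(r^2 - 3*r - 28) + (r + 1)/(r^2 - 3*r - 28) = (-r^2 - 50*r + 47)/(r^4 - 6*r^3 - 47*r^2 + 168*r + 784)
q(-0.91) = 0.01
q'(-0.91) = 0.15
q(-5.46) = 2.07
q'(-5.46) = 0.88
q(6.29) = -3.28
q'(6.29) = -5.75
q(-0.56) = 0.06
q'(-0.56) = 0.11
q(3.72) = -0.13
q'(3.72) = -0.24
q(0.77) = 0.13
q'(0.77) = 0.01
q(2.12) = 0.09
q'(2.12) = -0.07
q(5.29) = -0.91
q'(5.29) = -0.97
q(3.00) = 0.00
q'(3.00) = -0.14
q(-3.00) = -1.20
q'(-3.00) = 1.88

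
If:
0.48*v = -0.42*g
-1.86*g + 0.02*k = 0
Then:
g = -1.14285714285714*v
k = -106.285714285714*v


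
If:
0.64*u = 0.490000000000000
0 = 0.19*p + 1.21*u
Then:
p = -4.88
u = 0.77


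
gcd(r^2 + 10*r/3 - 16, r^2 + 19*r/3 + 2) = r + 6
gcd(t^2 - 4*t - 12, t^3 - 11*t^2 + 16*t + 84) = t^2 - 4*t - 12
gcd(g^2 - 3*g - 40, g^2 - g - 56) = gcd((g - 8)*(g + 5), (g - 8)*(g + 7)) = g - 8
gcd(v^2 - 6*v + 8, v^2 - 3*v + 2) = v - 2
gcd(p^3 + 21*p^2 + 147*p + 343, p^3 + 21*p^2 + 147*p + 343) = p^3 + 21*p^2 + 147*p + 343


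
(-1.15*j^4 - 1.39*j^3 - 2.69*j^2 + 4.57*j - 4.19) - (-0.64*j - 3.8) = -1.15*j^4 - 1.39*j^3 - 2.69*j^2 + 5.21*j - 0.390000000000001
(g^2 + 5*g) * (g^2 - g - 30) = g^4 + 4*g^3 - 35*g^2 - 150*g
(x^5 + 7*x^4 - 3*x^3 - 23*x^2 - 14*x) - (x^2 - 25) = x^5 + 7*x^4 - 3*x^3 - 24*x^2 - 14*x + 25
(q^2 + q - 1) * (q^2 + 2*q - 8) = q^4 + 3*q^3 - 7*q^2 - 10*q + 8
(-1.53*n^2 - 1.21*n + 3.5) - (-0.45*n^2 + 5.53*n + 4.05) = -1.08*n^2 - 6.74*n - 0.55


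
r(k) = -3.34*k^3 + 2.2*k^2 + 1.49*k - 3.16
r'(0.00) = 1.49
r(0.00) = -3.16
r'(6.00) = -332.83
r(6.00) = -636.46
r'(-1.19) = -17.94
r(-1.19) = 3.81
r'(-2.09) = -51.47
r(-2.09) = 33.83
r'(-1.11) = -15.74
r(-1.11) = 2.46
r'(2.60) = -54.81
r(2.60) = -43.12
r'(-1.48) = -26.97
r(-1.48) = 10.28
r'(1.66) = -18.82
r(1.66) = -9.90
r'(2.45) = -47.88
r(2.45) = -35.42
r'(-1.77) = -37.69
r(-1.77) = 19.62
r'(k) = -10.02*k^2 + 4.4*k + 1.49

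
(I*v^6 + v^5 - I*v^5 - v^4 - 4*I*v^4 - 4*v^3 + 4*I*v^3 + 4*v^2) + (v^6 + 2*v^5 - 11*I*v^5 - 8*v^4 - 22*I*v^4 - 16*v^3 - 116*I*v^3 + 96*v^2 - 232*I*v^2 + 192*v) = v^6 + I*v^6 + 3*v^5 - 12*I*v^5 - 9*v^4 - 26*I*v^4 - 20*v^3 - 112*I*v^3 + 100*v^2 - 232*I*v^2 + 192*v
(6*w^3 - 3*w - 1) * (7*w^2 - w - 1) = 42*w^5 - 6*w^4 - 27*w^3 - 4*w^2 + 4*w + 1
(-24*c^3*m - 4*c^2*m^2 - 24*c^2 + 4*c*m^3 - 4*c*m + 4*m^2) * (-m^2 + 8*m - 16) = 24*c^3*m^3 - 192*c^3*m^2 + 384*c^3*m + 4*c^2*m^4 - 32*c^2*m^3 + 88*c^2*m^2 - 192*c^2*m + 384*c^2 - 4*c*m^5 + 32*c*m^4 - 60*c*m^3 - 32*c*m^2 + 64*c*m - 4*m^4 + 32*m^3 - 64*m^2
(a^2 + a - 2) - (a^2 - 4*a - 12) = 5*a + 10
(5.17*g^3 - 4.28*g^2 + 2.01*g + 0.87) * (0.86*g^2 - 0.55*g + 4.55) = 4.4462*g^5 - 6.5243*g^4 + 27.6061*g^3 - 19.8313*g^2 + 8.667*g + 3.9585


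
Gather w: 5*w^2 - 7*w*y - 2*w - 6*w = 5*w^2 + w*(-7*y - 8)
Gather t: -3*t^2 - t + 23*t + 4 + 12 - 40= -3*t^2 + 22*t - 24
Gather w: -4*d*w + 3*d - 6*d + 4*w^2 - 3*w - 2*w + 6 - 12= -3*d + 4*w^2 + w*(-4*d - 5) - 6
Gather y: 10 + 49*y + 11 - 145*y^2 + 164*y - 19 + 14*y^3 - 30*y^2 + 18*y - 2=14*y^3 - 175*y^2 + 231*y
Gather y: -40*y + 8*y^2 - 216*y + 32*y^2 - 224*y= 40*y^2 - 480*y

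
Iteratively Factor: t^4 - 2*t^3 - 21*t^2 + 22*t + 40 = (t + 4)*(t^3 - 6*t^2 + 3*t + 10) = (t + 1)*(t + 4)*(t^2 - 7*t + 10) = (t - 5)*(t + 1)*(t + 4)*(t - 2)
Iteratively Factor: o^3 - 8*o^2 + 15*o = (o - 5)*(o^2 - 3*o) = o*(o - 5)*(o - 3)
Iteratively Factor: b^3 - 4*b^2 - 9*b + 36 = (b - 3)*(b^2 - b - 12) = (b - 4)*(b - 3)*(b + 3)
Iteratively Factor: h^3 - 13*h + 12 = (h + 4)*(h^2 - 4*h + 3) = (h - 3)*(h + 4)*(h - 1)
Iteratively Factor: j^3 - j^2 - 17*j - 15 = (j - 5)*(j^2 + 4*j + 3) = (j - 5)*(j + 1)*(j + 3)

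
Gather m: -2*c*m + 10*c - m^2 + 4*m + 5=10*c - m^2 + m*(4 - 2*c) + 5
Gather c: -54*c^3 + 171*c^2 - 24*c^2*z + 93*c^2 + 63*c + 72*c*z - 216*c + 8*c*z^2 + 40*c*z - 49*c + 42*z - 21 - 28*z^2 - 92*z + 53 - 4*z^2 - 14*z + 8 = -54*c^3 + c^2*(264 - 24*z) + c*(8*z^2 + 112*z - 202) - 32*z^2 - 64*z + 40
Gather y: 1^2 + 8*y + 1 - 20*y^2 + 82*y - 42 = -20*y^2 + 90*y - 40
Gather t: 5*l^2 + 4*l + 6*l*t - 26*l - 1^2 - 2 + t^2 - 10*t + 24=5*l^2 - 22*l + t^2 + t*(6*l - 10) + 21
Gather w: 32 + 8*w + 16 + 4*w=12*w + 48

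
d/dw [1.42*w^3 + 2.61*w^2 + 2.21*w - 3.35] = 4.26*w^2 + 5.22*w + 2.21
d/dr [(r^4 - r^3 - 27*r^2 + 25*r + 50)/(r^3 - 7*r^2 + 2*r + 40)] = (r^4 - 4*r^3 - 25*r^2 - 44*r + 36)/(r^4 - 4*r^3 - 12*r^2 + 32*r + 64)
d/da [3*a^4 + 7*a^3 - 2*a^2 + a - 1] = 12*a^3 + 21*a^2 - 4*a + 1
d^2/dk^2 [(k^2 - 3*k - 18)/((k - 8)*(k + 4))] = 2*(k^3 + 42*k^2 - 72*k + 544)/(k^6 - 12*k^5 - 48*k^4 + 704*k^3 + 1536*k^2 - 12288*k - 32768)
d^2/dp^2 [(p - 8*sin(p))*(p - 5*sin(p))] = 13*p*sin(p) - 160*sin(p)^2 - 26*cos(p) + 82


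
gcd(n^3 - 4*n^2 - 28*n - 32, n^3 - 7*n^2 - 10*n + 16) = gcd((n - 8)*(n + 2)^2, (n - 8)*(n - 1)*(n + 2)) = n^2 - 6*n - 16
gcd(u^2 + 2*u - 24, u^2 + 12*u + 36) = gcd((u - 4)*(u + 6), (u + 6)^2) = u + 6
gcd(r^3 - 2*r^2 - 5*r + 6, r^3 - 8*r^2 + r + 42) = r^2 - r - 6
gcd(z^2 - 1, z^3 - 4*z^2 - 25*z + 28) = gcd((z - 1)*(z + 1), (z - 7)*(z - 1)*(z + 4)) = z - 1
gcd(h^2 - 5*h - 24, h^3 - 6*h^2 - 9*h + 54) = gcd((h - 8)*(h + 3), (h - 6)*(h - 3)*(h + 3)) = h + 3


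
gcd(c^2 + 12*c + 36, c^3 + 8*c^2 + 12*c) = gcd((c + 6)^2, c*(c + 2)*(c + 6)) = c + 6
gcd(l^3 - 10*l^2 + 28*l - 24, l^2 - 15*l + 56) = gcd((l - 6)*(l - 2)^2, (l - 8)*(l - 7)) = 1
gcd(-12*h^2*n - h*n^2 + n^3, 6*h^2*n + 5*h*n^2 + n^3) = 3*h*n + n^2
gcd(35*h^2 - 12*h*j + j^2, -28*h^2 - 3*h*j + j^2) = 7*h - j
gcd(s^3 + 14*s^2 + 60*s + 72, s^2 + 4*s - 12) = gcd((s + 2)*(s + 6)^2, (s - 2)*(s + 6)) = s + 6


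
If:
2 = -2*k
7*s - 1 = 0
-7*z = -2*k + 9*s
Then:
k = -1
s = 1/7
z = -23/49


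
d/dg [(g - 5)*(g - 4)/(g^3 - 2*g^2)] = (-g^3 + 18*g^2 - 78*g + 80)/(g^3*(g^2 - 4*g + 4))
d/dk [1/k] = -1/k^2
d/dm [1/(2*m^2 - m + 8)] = (1 - 4*m)/(2*m^2 - m + 8)^2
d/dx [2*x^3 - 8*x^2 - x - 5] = 6*x^2 - 16*x - 1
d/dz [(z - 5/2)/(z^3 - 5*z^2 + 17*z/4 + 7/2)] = 2*(-16*z^3 + 100*z^2 - 200*z + 113)/(16*z^6 - 160*z^5 + 536*z^4 - 568*z^3 - 271*z^2 + 476*z + 196)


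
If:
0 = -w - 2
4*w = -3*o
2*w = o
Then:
No Solution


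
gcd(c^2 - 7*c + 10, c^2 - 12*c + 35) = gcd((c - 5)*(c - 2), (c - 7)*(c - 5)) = c - 5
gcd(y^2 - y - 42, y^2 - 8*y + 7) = y - 7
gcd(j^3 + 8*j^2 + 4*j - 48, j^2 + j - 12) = j + 4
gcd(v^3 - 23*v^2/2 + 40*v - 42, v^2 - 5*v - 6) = v - 6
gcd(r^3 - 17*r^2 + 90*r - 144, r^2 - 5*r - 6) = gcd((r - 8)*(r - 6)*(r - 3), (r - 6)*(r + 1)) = r - 6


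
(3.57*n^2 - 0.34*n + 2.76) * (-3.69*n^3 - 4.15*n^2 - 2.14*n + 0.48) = -13.1733*n^5 - 13.5609*n^4 - 16.4132*n^3 - 9.0128*n^2 - 6.0696*n + 1.3248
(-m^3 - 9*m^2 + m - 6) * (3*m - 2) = -3*m^4 - 25*m^3 + 21*m^2 - 20*m + 12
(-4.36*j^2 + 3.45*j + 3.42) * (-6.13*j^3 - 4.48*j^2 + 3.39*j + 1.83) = 26.7268*j^5 - 1.6157*j^4 - 51.201*j^3 - 11.6049*j^2 + 17.9073*j + 6.2586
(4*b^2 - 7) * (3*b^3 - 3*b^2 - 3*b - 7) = 12*b^5 - 12*b^4 - 33*b^3 - 7*b^2 + 21*b + 49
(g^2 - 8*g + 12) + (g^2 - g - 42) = 2*g^2 - 9*g - 30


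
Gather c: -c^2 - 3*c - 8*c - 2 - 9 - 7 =-c^2 - 11*c - 18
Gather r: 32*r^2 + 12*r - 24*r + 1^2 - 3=32*r^2 - 12*r - 2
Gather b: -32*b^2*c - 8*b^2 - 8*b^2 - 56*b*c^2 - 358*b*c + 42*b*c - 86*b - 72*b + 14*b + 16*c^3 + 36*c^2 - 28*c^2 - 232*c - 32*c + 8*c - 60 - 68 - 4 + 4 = b^2*(-32*c - 16) + b*(-56*c^2 - 316*c - 144) + 16*c^3 + 8*c^2 - 256*c - 128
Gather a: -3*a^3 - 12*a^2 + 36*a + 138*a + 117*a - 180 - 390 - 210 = -3*a^3 - 12*a^2 + 291*a - 780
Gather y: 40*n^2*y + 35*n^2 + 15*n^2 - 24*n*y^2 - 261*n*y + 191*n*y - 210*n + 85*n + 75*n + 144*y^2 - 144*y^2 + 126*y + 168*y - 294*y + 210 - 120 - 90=50*n^2 - 24*n*y^2 - 50*n + y*(40*n^2 - 70*n)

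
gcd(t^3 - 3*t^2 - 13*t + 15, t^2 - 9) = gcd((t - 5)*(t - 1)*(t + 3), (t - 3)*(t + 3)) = t + 3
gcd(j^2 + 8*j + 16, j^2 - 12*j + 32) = 1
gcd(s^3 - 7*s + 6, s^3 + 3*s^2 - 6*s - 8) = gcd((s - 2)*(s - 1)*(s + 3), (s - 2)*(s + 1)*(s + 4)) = s - 2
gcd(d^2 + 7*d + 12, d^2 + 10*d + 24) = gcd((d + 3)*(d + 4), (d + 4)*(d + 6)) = d + 4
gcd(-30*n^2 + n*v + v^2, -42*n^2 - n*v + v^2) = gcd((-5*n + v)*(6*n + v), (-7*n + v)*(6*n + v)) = 6*n + v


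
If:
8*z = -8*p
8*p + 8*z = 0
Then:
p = -z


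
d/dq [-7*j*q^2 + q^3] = q*(-14*j + 3*q)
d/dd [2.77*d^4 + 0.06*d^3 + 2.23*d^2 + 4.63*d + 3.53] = 11.08*d^3 + 0.18*d^2 + 4.46*d + 4.63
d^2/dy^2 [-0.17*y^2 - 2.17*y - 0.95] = -0.340000000000000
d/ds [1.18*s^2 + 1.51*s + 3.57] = 2.36*s + 1.51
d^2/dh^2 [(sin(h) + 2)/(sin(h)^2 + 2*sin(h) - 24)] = (-sin(h)^5 - 6*sin(h)^4 - 154*sin(h)^3 - 236*sin(h)^2 - 504*sin(h) + 208)/(sin(h)^2 + 2*sin(h) - 24)^3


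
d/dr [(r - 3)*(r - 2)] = 2*r - 5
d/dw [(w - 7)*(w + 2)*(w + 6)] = 3*w^2 + 2*w - 44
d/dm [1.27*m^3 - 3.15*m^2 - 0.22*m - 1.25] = 3.81*m^2 - 6.3*m - 0.22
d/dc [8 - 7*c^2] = -14*c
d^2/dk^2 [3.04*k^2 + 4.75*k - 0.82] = 6.08000000000000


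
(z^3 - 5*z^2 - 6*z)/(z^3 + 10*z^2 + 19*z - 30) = z*(z^2 - 5*z - 6)/(z^3 + 10*z^2 + 19*z - 30)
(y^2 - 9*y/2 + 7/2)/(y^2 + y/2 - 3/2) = (2*y - 7)/(2*y + 3)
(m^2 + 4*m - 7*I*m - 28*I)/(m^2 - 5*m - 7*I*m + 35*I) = (m + 4)/(m - 5)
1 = 1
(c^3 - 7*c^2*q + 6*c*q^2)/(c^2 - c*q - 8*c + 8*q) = c*(c - 6*q)/(c - 8)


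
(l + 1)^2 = l^2 + 2*l + 1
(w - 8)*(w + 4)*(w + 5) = w^3 + w^2 - 52*w - 160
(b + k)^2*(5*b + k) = 5*b^3 + 11*b^2*k + 7*b*k^2 + k^3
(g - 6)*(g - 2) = g^2 - 8*g + 12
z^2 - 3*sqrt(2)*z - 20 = (z - 5*sqrt(2))*(z + 2*sqrt(2))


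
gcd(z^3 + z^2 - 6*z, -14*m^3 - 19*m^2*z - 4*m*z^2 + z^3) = 1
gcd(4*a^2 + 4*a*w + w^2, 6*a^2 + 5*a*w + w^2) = 2*a + w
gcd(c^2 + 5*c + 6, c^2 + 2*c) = c + 2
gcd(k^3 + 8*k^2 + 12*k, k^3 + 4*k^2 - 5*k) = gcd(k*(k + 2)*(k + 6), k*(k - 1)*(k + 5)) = k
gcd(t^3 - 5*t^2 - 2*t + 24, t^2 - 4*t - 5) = 1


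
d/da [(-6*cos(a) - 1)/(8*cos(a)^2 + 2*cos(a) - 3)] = 2*(24*sin(a)^2 - 8*cos(a) - 34)*sin(a)/(8*cos(a)^2 + 2*cos(a) - 3)^2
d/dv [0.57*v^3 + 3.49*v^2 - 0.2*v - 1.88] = 1.71*v^2 + 6.98*v - 0.2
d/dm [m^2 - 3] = 2*m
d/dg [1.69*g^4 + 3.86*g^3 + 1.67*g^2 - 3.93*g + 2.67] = 6.76*g^3 + 11.58*g^2 + 3.34*g - 3.93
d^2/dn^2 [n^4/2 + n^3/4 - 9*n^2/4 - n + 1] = 6*n^2 + 3*n/2 - 9/2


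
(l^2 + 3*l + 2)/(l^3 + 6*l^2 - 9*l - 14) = (l + 2)/(l^2 + 5*l - 14)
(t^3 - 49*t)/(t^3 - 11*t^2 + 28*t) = (t + 7)/(t - 4)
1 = 1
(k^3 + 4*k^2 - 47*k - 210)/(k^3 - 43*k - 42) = (k + 5)/(k + 1)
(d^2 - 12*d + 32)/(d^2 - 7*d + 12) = (d - 8)/(d - 3)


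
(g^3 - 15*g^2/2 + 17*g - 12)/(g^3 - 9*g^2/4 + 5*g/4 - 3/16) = 8*(g^2 - 6*g + 8)/(8*g^2 - 6*g + 1)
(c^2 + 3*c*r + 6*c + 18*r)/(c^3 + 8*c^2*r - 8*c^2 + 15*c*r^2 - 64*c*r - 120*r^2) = (c + 6)/(c^2 + 5*c*r - 8*c - 40*r)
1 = 1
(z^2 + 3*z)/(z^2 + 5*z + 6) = z/(z + 2)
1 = 1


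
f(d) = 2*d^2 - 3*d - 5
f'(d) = 4*d - 3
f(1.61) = -4.65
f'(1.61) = 3.44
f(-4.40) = 46.92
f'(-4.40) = -20.60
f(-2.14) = 10.58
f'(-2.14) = -11.56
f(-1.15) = 1.10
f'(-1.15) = -7.60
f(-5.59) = 74.27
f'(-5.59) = -25.36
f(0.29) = -5.70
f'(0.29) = -1.84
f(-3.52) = 30.34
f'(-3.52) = -17.08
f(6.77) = 66.36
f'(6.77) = 24.08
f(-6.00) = 85.00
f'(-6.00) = -27.00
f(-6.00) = 85.00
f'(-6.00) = -27.00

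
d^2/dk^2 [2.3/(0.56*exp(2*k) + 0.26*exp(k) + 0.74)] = (2.3*(1.12*exp(k) + 0.26)*(2.24*exp(k) + 0.52)*exp(k) - (5.152*exp(k) + 0.598)*(0.56*exp(2*k) + 0.26*exp(k) + 0.74))*exp(k)/(0.56*exp(2*k) + 0.26*exp(k) + 0.74)^3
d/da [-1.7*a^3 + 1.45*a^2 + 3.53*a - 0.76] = -5.1*a^2 + 2.9*a + 3.53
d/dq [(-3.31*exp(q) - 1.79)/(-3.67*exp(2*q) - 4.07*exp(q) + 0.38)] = (-(3.31*exp(q) + 1.79)*(7.34*exp(q) + 4.07) + 12.1477*exp(2*q) + 13.4717*exp(q) - 1.2578)*exp(q)/(3.67*exp(2*q) + 4.07*exp(q) - 0.38)^2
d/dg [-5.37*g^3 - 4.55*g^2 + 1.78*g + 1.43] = -16.11*g^2 - 9.1*g + 1.78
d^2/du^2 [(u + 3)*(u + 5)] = 2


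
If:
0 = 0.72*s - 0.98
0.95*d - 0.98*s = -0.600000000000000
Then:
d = 0.77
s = 1.36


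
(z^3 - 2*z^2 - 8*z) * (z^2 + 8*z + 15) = z^5 + 6*z^4 - 9*z^3 - 94*z^2 - 120*z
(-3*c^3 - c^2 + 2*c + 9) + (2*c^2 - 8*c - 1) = -3*c^3 + c^2 - 6*c + 8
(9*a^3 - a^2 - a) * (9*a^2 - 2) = 81*a^5 - 9*a^4 - 27*a^3 + 2*a^2 + 2*a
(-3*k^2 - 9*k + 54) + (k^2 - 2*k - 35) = -2*k^2 - 11*k + 19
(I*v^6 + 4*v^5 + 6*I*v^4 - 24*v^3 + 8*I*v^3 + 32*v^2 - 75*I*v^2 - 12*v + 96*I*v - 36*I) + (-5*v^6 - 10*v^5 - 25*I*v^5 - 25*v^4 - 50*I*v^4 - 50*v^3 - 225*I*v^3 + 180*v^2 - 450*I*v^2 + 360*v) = -5*v^6 + I*v^6 - 6*v^5 - 25*I*v^5 - 25*v^4 - 44*I*v^4 - 74*v^3 - 217*I*v^3 + 212*v^2 - 525*I*v^2 + 348*v + 96*I*v - 36*I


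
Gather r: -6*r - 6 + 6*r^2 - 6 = 6*r^2 - 6*r - 12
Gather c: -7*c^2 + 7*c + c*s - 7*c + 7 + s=-7*c^2 + c*s + s + 7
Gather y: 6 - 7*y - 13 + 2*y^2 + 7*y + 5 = 2*y^2 - 2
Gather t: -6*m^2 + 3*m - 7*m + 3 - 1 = -6*m^2 - 4*m + 2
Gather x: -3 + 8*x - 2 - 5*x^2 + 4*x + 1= -5*x^2 + 12*x - 4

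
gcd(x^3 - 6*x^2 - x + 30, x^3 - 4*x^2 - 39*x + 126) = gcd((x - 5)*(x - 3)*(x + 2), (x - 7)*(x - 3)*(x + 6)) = x - 3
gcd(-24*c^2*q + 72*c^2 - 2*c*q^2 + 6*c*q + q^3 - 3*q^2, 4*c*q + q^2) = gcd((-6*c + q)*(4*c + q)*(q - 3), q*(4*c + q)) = 4*c + q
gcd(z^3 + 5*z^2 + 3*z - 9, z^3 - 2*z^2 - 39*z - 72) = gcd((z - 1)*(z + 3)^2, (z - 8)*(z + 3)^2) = z^2 + 6*z + 9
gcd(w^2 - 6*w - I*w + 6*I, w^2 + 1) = w - I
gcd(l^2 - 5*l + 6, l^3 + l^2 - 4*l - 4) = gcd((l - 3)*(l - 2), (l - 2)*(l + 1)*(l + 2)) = l - 2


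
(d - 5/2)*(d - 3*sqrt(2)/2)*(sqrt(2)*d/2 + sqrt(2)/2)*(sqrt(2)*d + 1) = d^4 - 3*d^3/2 - sqrt(2)*d^3 - 4*d^2 + 3*sqrt(2)*d^2/2 + 9*d/4 + 5*sqrt(2)*d/2 + 15/4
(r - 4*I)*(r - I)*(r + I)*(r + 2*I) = r^4 - 2*I*r^3 + 9*r^2 - 2*I*r + 8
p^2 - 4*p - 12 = (p - 6)*(p + 2)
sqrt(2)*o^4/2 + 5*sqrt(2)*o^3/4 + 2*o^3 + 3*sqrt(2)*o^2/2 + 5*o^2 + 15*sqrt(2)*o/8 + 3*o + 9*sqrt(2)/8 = (o + 3/2)*(o + sqrt(2)/2)*(o + 3*sqrt(2)/2)*(sqrt(2)*o/2 + sqrt(2)/2)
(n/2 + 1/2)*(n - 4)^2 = n^3/2 - 7*n^2/2 + 4*n + 8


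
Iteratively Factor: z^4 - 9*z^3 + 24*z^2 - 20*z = (z - 5)*(z^3 - 4*z^2 + 4*z) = (z - 5)*(z - 2)*(z^2 - 2*z) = (z - 5)*(z - 2)^2*(z)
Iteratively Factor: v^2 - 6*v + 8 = (v - 4)*(v - 2)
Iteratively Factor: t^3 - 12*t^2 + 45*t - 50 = (t - 5)*(t^2 - 7*t + 10) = (t - 5)^2*(t - 2)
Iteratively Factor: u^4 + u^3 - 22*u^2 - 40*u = (u)*(u^3 + u^2 - 22*u - 40) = u*(u - 5)*(u^2 + 6*u + 8) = u*(u - 5)*(u + 4)*(u + 2)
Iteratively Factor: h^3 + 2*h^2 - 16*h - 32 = (h + 4)*(h^2 - 2*h - 8) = (h + 2)*(h + 4)*(h - 4)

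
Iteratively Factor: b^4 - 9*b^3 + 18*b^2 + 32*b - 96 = (b + 2)*(b^3 - 11*b^2 + 40*b - 48) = (b - 4)*(b + 2)*(b^2 - 7*b + 12) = (b - 4)^2*(b + 2)*(b - 3)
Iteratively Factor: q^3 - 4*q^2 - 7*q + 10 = (q + 2)*(q^2 - 6*q + 5) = (q - 1)*(q + 2)*(q - 5)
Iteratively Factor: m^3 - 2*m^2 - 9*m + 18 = (m - 3)*(m^2 + m - 6) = (m - 3)*(m + 3)*(m - 2)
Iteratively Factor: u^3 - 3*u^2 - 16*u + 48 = (u + 4)*(u^2 - 7*u + 12) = (u - 3)*(u + 4)*(u - 4)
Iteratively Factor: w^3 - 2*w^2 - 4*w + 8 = (w - 2)*(w^2 - 4) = (w - 2)^2*(w + 2)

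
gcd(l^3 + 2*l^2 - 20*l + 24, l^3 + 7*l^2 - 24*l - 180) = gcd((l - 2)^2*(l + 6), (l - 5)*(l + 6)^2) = l + 6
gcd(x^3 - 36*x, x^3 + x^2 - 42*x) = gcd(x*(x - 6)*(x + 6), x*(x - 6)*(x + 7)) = x^2 - 6*x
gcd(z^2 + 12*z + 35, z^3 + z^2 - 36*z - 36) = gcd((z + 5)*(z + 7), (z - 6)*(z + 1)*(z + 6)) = 1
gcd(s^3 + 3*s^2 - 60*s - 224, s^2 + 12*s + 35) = s + 7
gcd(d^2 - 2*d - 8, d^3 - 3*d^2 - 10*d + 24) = d - 4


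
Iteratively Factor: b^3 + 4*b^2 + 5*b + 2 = (b + 2)*(b^2 + 2*b + 1) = (b + 1)*(b + 2)*(b + 1)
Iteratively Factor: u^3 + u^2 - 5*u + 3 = (u - 1)*(u^2 + 2*u - 3) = (u - 1)*(u + 3)*(u - 1)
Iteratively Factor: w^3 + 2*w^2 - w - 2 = (w + 1)*(w^2 + w - 2) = (w + 1)*(w + 2)*(w - 1)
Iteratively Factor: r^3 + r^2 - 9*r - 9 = (r - 3)*(r^2 + 4*r + 3) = (r - 3)*(r + 1)*(r + 3)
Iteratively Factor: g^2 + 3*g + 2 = (g + 2)*(g + 1)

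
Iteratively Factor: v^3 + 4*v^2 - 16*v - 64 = (v + 4)*(v^2 - 16) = (v + 4)^2*(v - 4)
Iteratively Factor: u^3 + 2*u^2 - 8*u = (u - 2)*(u^2 + 4*u) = u*(u - 2)*(u + 4)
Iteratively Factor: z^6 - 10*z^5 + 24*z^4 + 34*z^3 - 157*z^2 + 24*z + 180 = (z + 1)*(z^5 - 11*z^4 + 35*z^3 - z^2 - 156*z + 180) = (z - 3)*(z + 1)*(z^4 - 8*z^3 + 11*z^2 + 32*z - 60) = (z - 3)^2*(z + 1)*(z^3 - 5*z^2 - 4*z + 20) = (z - 3)^2*(z - 2)*(z + 1)*(z^2 - 3*z - 10) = (z - 5)*(z - 3)^2*(z - 2)*(z + 1)*(z + 2)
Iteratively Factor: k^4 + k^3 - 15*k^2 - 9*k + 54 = (k + 3)*(k^3 - 2*k^2 - 9*k + 18) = (k + 3)^2*(k^2 - 5*k + 6) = (k - 3)*(k + 3)^2*(k - 2)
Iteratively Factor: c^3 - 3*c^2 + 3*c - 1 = (c - 1)*(c^2 - 2*c + 1) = (c - 1)^2*(c - 1)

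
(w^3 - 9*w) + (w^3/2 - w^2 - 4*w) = 3*w^3/2 - w^2 - 13*w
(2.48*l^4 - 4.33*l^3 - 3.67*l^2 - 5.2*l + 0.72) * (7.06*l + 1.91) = 17.5088*l^5 - 25.833*l^4 - 34.1805*l^3 - 43.7217*l^2 - 4.8488*l + 1.3752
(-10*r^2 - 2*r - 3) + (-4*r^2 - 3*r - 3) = -14*r^2 - 5*r - 6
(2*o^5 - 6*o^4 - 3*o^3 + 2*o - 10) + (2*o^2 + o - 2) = 2*o^5 - 6*o^4 - 3*o^3 + 2*o^2 + 3*o - 12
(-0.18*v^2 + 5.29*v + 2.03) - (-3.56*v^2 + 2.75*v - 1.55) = 3.38*v^2 + 2.54*v + 3.58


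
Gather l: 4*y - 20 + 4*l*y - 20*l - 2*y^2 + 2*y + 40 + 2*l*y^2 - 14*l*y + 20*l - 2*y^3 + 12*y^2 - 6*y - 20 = l*(2*y^2 - 10*y) - 2*y^3 + 10*y^2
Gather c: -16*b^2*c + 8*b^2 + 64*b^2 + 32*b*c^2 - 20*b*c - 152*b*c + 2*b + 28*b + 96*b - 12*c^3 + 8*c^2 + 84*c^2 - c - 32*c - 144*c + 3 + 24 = 72*b^2 + 126*b - 12*c^3 + c^2*(32*b + 92) + c*(-16*b^2 - 172*b - 177) + 27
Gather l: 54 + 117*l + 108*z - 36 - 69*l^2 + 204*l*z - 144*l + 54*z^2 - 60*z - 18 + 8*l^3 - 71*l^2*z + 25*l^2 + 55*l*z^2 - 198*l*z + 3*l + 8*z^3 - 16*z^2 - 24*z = 8*l^3 + l^2*(-71*z - 44) + l*(55*z^2 + 6*z - 24) + 8*z^3 + 38*z^2 + 24*z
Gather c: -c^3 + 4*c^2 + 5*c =-c^3 + 4*c^2 + 5*c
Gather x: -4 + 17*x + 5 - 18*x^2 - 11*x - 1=-18*x^2 + 6*x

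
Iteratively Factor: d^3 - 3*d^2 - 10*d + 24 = (d - 4)*(d^2 + d - 6) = (d - 4)*(d + 3)*(d - 2)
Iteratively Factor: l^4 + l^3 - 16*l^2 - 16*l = (l + 1)*(l^3 - 16*l) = (l - 4)*(l + 1)*(l^2 + 4*l) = (l - 4)*(l + 1)*(l + 4)*(l)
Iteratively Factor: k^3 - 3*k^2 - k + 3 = (k - 3)*(k^2 - 1) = (k - 3)*(k - 1)*(k + 1)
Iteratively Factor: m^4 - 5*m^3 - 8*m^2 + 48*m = (m)*(m^3 - 5*m^2 - 8*m + 48) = m*(m - 4)*(m^2 - m - 12) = m*(m - 4)*(m + 3)*(m - 4)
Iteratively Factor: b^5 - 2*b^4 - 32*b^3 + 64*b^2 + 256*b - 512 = (b - 4)*(b^4 + 2*b^3 - 24*b^2 - 32*b + 128) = (b - 4)*(b + 4)*(b^3 - 2*b^2 - 16*b + 32) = (b - 4)^2*(b + 4)*(b^2 + 2*b - 8) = (b - 4)^2*(b - 2)*(b + 4)*(b + 4)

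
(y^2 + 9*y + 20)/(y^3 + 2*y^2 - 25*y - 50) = (y + 4)/(y^2 - 3*y - 10)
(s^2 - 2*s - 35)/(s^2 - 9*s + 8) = (s^2 - 2*s - 35)/(s^2 - 9*s + 8)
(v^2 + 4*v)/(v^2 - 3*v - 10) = v*(v + 4)/(v^2 - 3*v - 10)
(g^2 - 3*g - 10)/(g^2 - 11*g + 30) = (g + 2)/(g - 6)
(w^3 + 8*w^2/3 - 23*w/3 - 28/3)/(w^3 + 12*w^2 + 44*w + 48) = (3*w^2 - 4*w - 7)/(3*(w^2 + 8*w + 12))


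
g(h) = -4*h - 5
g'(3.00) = -4.00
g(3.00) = -17.00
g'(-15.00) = -4.00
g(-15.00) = 55.00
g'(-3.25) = -4.00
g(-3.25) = 8.00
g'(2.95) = -4.00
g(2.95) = -16.80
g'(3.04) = -4.00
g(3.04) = -17.16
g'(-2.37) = -4.00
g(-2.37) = 4.48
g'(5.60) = -4.00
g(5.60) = -27.40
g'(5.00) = -4.00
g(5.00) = -25.00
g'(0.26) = -4.00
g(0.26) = -6.04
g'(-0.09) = -4.00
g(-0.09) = -4.64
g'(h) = -4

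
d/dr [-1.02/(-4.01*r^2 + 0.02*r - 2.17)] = (0.0204 - 8.1804*r)/(4.01*r^2 - 0.02*r + 2.17)^2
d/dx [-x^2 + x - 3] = 1 - 2*x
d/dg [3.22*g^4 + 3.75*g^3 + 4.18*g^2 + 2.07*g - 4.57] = 12.88*g^3 + 11.25*g^2 + 8.36*g + 2.07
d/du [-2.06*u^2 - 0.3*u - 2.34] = -4.12*u - 0.3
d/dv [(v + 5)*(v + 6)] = 2*v + 11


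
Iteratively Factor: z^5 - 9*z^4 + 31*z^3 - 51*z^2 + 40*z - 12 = (z - 3)*(z^4 - 6*z^3 + 13*z^2 - 12*z + 4) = (z - 3)*(z - 2)*(z^3 - 4*z^2 + 5*z - 2) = (z - 3)*(z - 2)^2*(z^2 - 2*z + 1) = (z - 3)*(z - 2)^2*(z - 1)*(z - 1)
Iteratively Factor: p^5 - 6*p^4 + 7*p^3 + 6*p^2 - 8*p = (p - 2)*(p^4 - 4*p^3 - p^2 + 4*p) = (p - 4)*(p - 2)*(p^3 - p) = p*(p - 4)*(p - 2)*(p^2 - 1) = p*(p - 4)*(p - 2)*(p - 1)*(p + 1)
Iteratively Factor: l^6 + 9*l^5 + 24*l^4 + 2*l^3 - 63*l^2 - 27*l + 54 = (l - 1)*(l^5 + 10*l^4 + 34*l^3 + 36*l^2 - 27*l - 54) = (l - 1)*(l + 3)*(l^4 + 7*l^3 + 13*l^2 - 3*l - 18) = (l - 1)*(l + 3)^2*(l^3 + 4*l^2 + l - 6) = (l - 1)*(l + 3)^3*(l^2 + l - 2) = (l - 1)*(l + 2)*(l + 3)^3*(l - 1)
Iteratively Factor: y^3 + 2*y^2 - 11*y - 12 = (y - 3)*(y^2 + 5*y + 4) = (y - 3)*(y + 4)*(y + 1)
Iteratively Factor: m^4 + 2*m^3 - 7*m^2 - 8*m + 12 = (m - 1)*(m^3 + 3*m^2 - 4*m - 12) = (m - 1)*(m + 3)*(m^2 - 4) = (m - 1)*(m + 2)*(m + 3)*(m - 2)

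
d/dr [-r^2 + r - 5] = 1 - 2*r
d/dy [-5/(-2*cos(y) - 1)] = 10*sin(y)/(2*cos(y) + 1)^2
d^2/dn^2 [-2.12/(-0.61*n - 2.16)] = 1.577704/(0.61*n + 2.16)^3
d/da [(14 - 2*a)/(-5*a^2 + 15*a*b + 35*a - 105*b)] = -2/(5*a^2 - 30*a*b + 45*b^2)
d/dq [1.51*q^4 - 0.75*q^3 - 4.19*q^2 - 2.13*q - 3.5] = 6.04*q^3 - 2.25*q^2 - 8.38*q - 2.13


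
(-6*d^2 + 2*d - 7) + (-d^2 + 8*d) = -7*d^2 + 10*d - 7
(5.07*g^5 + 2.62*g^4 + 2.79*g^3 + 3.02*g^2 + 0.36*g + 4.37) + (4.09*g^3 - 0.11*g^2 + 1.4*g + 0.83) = 5.07*g^5 + 2.62*g^4 + 6.88*g^3 + 2.91*g^2 + 1.76*g + 5.2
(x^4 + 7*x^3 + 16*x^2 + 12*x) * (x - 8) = x^5 - x^4 - 40*x^3 - 116*x^2 - 96*x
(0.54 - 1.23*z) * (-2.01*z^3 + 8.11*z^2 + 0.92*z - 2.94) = 2.4723*z^4 - 11.0607*z^3 + 3.2478*z^2 + 4.113*z - 1.5876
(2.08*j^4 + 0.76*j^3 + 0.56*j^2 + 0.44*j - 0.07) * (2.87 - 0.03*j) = -0.0624*j^5 + 5.9468*j^4 + 2.1644*j^3 + 1.594*j^2 + 1.2649*j - 0.2009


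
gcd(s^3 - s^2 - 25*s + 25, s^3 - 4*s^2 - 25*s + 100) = s^2 - 25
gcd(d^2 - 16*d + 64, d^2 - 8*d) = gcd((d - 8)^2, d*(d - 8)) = d - 8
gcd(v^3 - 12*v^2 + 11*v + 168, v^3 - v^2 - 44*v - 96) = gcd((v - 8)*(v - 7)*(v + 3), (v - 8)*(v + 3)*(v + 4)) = v^2 - 5*v - 24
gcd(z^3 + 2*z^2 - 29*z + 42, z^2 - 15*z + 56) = 1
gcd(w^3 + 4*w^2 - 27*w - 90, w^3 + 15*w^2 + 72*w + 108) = w^2 + 9*w + 18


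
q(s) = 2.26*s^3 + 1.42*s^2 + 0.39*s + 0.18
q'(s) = 6.78*s^2 + 2.84*s + 0.39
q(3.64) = 129.41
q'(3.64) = 100.56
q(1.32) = 8.37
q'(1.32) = 15.95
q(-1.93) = -11.53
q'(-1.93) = 20.16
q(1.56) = 12.82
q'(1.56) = 21.32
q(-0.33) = 0.12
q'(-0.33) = 0.19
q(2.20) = 31.98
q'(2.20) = 39.45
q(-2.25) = -19.25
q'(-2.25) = 28.32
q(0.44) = 0.82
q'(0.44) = 2.95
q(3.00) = 75.15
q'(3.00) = 69.93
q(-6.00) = -439.20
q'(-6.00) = 227.43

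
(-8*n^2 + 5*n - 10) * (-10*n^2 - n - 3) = 80*n^4 - 42*n^3 + 119*n^2 - 5*n + 30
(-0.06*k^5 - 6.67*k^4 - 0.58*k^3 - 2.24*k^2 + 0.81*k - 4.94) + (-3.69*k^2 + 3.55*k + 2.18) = -0.06*k^5 - 6.67*k^4 - 0.58*k^3 - 5.93*k^2 + 4.36*k - 2.76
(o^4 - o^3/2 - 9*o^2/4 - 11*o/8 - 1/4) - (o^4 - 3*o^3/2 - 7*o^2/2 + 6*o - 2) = o^3 + 5*o^2/4 - 59*o/8 + 7/4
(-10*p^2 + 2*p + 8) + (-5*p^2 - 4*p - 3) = -15*p^2 - 2*p + 5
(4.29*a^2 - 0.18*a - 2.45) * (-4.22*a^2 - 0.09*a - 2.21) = -18.1038*a^4 + 0.3735*a^3 + 0.8743*a^2 + 0.6183*a + 5.4145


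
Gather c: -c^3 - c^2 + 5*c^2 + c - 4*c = -c^3 + 4*c^2 - 3*c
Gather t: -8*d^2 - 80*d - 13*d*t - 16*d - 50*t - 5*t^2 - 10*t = -8*d^2 - 96*d - 5*t^2 + t*(-13*d - 60)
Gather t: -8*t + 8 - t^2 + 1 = -t^2 - 8*t + 9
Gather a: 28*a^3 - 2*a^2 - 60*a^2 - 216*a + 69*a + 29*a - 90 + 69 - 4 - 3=28*a^3 - 62*a^2 - 118*a - 28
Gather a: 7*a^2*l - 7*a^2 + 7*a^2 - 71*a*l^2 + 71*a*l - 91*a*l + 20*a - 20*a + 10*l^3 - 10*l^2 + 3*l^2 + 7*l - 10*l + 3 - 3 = 7*a^2*l + a*(-71*l^2 - 20*l) + 10*l^3 - 7*l^2 - 3*l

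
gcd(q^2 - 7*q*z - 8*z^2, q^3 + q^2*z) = q + z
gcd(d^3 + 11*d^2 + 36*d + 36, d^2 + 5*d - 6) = d + 6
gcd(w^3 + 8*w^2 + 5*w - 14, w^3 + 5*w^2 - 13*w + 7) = w^2 + 6*w - 7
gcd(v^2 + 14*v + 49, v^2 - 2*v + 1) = 1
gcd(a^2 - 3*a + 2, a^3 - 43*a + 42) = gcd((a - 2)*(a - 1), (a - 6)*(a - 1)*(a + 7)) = a - 1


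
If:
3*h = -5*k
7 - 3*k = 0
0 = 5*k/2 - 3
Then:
No Solution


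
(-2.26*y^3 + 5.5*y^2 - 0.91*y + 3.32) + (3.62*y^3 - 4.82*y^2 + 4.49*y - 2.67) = 1.36*y^3 + 0.68*y^2 + 3.58*y + 0.65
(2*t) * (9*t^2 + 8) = 18*t^3 + 16*t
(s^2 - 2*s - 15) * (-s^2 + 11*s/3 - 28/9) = -s^4 + 17*s^3/3 + 41*s^2/9 - 439*s/9 + 140/3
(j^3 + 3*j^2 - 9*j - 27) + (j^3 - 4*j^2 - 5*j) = 2*j^3 - j^2 - 14*j - 27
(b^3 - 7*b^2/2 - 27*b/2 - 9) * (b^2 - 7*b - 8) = b^5 - 21*b^4/2 + 3*b^3 + 227*b^2/2 + 171*b + 72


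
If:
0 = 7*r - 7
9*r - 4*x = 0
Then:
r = 1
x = 9/4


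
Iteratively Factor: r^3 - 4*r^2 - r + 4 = (r - 4)*(r^2 - 1) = (r - 4)*(r + 1)*(r - 1)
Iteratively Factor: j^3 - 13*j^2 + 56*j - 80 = (j - 4)*(j^2 - 9*j + 20) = (j - 4)^2*(j - 5)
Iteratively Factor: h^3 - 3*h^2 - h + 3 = (h - 1)*(h^2 - 2*h - 3) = (h - 1)*(h + 1)*(h - 3)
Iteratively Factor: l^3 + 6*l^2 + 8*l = (l)*(l^2 + 6*l + 8) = l*(l + 2)*(l + 4)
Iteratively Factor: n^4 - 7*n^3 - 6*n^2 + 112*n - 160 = (n - 2)*(n^3 - 5*n^2 - 16*n + 80) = (n - 2)*(n + 4)*(n^2 - 9*n + 20) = (n - 5)*(n - 2)*(n + 4)*(n - 4)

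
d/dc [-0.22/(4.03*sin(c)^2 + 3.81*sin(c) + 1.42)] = (1.7732*sin(c) + 0.8382)*cos(c)/(4.03*sin(c)^2 + 3.81*sin(c) + 1.42)^2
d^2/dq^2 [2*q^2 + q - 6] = 4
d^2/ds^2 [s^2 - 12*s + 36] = 2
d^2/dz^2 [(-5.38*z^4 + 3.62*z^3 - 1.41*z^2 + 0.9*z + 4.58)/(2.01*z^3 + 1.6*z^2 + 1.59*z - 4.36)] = (-5.6843418860808e-14*z^8 - 2.8421709430404e-14*z^7 - 27.8346380000002*z^6 - 412.607736*z^5 + 790.716606*z^4 + 734.255152*z^3 - 1184.029452*z^2 + 761.29176*z + 45.928804)/(8.120601*z^9 + 19.39248*z^8 + 34.708077*z^7 - 18.067868*z^6 - 56.674917*z^5 - 104.954664*z^4 + 52.096527*z^3 + 58.178532*z^2 + 90.675792*z - 82.881856)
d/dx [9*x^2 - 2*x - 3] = 18*x - 2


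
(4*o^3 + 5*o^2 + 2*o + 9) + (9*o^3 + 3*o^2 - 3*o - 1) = 13*o^3 + 8*o^2 - o + 8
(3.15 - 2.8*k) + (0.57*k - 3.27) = -2.23*k - 0.12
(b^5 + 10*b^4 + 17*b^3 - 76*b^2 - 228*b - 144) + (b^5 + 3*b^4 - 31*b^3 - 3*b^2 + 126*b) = 2*b^5 + 13*b^4 - 14*b^3 - 79*b^2 - 102*b - 144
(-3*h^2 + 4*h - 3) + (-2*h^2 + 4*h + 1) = -5*h^2 + 8*h - 2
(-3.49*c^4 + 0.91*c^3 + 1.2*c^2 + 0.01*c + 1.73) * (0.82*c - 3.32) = -2.8618*c^5 + 12.333*c^4 - 2.0372*c^3 - 3.9758*c^2 + 1.3854*c - 5.7436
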